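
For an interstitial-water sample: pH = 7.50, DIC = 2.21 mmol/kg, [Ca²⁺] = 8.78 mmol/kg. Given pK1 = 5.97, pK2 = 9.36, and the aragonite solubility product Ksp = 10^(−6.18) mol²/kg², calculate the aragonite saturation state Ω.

Ω = 0.389

α₂ = 1 / (1 + [H⁺]/K2 + [H⁺]²/(K1K2)) = 1 / (1 + 10^+1.86 + 10^+0.33)
   = 1 / (1 + 72.444 + 2.1380) = 1/75.582 = 0.01323
[CO3²⁻] = α₂ × DIC = 0.01323 × 2.21 = 0.02924 mmol/kg
Ksp = 10^(−6.18) = 6.607×10^-7
Ω = [Ca²⁺][CO3²⁻]/Ksp = (8.78×10^-3)(2.924×10^-5) / 6.607×10^-7 = 0.389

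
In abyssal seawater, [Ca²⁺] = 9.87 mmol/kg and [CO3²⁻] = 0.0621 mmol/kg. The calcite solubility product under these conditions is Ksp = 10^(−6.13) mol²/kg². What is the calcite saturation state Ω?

Ksp = 10^(−6.13) = 7.413×10^-7
Ω = [Ca²⁺][CO3²⁻]/Ksp = (9.87×10^-3)(0.0621×10^-3) / 7.413×10^-7 = 0.827

Ω = 0.827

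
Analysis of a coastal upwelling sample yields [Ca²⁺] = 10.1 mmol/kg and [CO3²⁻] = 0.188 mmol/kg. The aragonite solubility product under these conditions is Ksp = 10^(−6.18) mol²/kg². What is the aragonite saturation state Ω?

Ω = 2.87

Ksp = 10^(−6.18) = 6.607×10^-7
Ω = [Ca²⁺][CO3²⁻]/Ksp = (10.1×10^-3)(0.188×10^-3) / 6.607×10^-7 = 2.87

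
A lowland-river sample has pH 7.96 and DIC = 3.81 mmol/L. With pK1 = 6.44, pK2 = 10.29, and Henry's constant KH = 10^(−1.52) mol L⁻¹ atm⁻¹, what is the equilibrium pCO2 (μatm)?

α₀ = 1 / (1 + K1/[H⁺] + K1K2/[H⁺]²) = 1 / (1 + 10^+1.52 + 10^-0.81)
   = 1 / (1 + 33.113 + 0.15488) = 1/34.268 = 0.02918
[CO2*] = α₀ × DIC = 0.02918 × 3.81 = 0.1112 mmol/L
pCO2 = [CO2*]/KH = 1.112×10^-4 / 3.020×10^-2 = 3680 μatm

pCO2 = 3680 μatm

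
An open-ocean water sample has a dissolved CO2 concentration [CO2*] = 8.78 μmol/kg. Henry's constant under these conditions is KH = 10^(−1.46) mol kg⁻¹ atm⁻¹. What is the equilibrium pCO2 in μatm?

pCO2 = 253 μatm

KH = 10^(−1.46) = 3.467×10^-2 mol kg⁻¹ atm⁻¹
pCO2 = [CO2*]/KH = 8.78×10^-6 / 3.467×10^-2 = 2.53×10^-4 atm = 253 μatm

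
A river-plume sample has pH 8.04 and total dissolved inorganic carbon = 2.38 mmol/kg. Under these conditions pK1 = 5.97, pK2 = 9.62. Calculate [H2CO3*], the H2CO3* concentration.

α₀ = 1 / (1 + K1/[H⁺] + K1K2/[H⁺]²) = 1 / (1 + 10^+2.07 + 10^+0.49)
   = 1 / (1 + 117.49 + 3.0903) = 1/121.58 = 0.008225
[CO2*] = α₀ × DIC = 0.008225 × 2.38 = 0.0196 mmol/kg = 19.6 μmol/kg

[CO2*] = 19.6 μmol/kg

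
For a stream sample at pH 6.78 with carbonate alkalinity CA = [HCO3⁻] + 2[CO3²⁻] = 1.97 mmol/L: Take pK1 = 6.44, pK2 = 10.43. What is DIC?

DIC = 2.87 mmol/L

CA = [HCO3⁻] + 2[CO3²⁻] = (α₁ + 2α₂)·DIC
At pH 6.78: [H⁺]/K1 = 10^-0.34 = 0.45709, K2/[H⁺] = 10^-3.65 = 0.00022387
α₁ = 1/(1 + 0.45709 + 0.00022387) = 1/1.4573 = 0.6862; α₂ = α₁·K2/[H⁺] = 0.0001536
α₁ + 2α₂ = 0.6865
DIC = CA / (α₁ + 2α₂) = 1.97 / 0.6865 = 2.87 mmol/L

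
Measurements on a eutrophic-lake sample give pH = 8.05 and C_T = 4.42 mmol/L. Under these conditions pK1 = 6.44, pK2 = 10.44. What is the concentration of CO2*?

α₀ = 1 / (1 + K1/[H⁺] + K1K2/[H⁺]²) = 1 / (1 + 10^+1.61 + 10^-0.78)
   = 1 / (1 + 40.738 + 0.16596) = 1/41.904 = 0.02386
[CO2*] = α₀ × DIC = 0.02386 × 4.42 = 0.105 mmol/L

[CO2*] = 0.105 mmol/L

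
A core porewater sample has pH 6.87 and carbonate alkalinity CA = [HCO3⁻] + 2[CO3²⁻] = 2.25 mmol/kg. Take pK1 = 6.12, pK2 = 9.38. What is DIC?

CA = [HCO3⁻] + 2[CO3²⁻] = (α₁ + 2α₂)·DIC
At pH 6.87: [H⁺]/K1 = 10^-0.75 = 0.17783, K2/[H⁺] = 10^-2.51 = 0.0030903
α₁ = 1/(1 + 0.17783 + 0.0030903) = 1/1.1809 = 0.8468; α₂ = α₁·K2/[H⁺] = 0.002617
α₁ + 2α₂ = 0.8520
DIC = CA / (α₁ + 2α₂) = 2.25 / 0.8520 = 2.64 mmol/kg

DIC = 2.64 mmol/kg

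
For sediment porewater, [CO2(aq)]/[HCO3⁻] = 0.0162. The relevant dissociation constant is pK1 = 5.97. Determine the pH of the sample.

pH = 7.76

From K1 = [H⁺][HCO3⁻]/[CO2(aq)]:  pH = pK1 − log₁₀([CO2(aq)]/[HCO3⁻])
log₁₀(0.0162) = -1.790
pH = 5.97 − (-1.790) = 7.76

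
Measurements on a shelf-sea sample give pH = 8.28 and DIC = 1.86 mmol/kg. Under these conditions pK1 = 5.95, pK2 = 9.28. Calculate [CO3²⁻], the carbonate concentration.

α₂ = 1 / (1 + [H⁺]/K2 + [H⁺]²/(K1K2)) = 1 / (1 + 10^+1.00 + 10^-1.33)
   = 1 / (1 + 10.000 + 0.046774) = 1/11.047 = 0.09052
[CO3²⁻] = α₂ × DIC = 0.09052 × 1.86 = 0.168 mmol/kg

[CO3²⁻] = 0.168 mmol/kg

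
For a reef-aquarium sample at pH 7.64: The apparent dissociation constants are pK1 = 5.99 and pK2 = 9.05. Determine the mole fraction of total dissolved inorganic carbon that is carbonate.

α₂ = 0.0367

α₂ = 1 / (1 + [H⁺]/K2 + [H⁺]²/(K1K2)) = 1 / (1 + 10^+1.41 + 10^-0.24)
   = 1 / (1 + 25.704 + 0.57544) = 1/27.279 = 0.03666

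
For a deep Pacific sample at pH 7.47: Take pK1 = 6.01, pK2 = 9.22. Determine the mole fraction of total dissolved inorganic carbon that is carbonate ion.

α₂ = 0.0169

α₂ = 1 / (1 + [H⁺]/K2 + [H⁺]²/(K1K2)) = 1 / (1 + 10^+1.75 + 10^+0.29)
   = 1 / (1 + 56.234 + 1.9498) = 1/59.184 = 0.01690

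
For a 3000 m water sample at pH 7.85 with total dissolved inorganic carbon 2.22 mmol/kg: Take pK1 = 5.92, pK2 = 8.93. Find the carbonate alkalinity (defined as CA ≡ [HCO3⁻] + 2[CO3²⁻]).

CA = 2.36 mmol/kg

CA = [HCO3⁻] + 2[CO3²⁻] = (α₁ + 2α₂)·DIC
At pH 7.85: [H⁺]/K1 = 10^-1.93 = 0.011749, K2/[H⁺] = 10^-1.08 = 0.083176
α₁ = 1/(1 + 0.011749 + 0.083176) = 1/1.0949 = 0.9133; α₂ = α₁·K2/[H⁺] = 0.07597
α₁ + 2α₂ = 1.0652
CA = 1.0652 × 2.22 = 2.36 mmol/kg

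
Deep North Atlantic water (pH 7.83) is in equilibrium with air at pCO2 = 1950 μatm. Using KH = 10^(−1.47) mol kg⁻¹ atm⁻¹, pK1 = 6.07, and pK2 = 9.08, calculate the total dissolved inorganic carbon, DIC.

[CO2*] = KH · pCO2 = 10^(−1.47) × 1950×10^-6 = 6.607×10^-5 mol/kg
α₀ = 1/(1 + K1/[H⁺] + K1K2/[H⁺]²) = 1/(1 + 10^+1.76 + 10^+0.51) = 0.01619
DIC = [CO2*]/α₀ = 6.607×10^-5 / 0.01619 = 4.08 mmol/kg

DIC = 4.08 mmol/kg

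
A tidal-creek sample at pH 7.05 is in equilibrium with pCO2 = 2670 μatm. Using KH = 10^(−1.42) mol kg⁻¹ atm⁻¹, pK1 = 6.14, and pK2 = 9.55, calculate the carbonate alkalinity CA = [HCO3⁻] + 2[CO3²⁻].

CA = 0.830 mmol/kg

[CO2*] = KH · pCO2 = 10^(−1.42) × 2670×10^-6 = 1.015×10^-4 mol/kg
α₀ = 1/(1 + K1/[H⁺] + K1K2/[H⁺]²) = 1/(1 + 10^+0.91 + 10^-1.59) = 0.1092
DIC = [CO2*]/α₀ = 1.015×10^-4 / 0.1092 = 0.9292 mmol/kg
CA = (α₁ + 2α₂)·DIC = (0.8880 + 2×0.002808) × 0.9292 = 0.830 mmol/kg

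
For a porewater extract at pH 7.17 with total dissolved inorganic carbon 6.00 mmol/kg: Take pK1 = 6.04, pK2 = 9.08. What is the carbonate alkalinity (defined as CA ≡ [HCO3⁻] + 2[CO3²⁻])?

CA = 5.66 mmol/kg

CA = [HCO3⁻] + 2[CO3²⁻] = (α₁ + 2α₂)·DIC
At pH 7.17: [H⁺]/K1 = 10^-1.13 = 0.074131, K2/[H⁺] = 10^-1.91 = 0.012303
α₁ = 1/(1 + 0.074131 + 0.012303) = 1/1.0864 = 0.9204; α₂ = α₁·K2/[H⁺] = 0.01132
α₁ + 2α₂ = 0.9431
CA = 0.9431 × 6.00 = 5.66 mmol/kg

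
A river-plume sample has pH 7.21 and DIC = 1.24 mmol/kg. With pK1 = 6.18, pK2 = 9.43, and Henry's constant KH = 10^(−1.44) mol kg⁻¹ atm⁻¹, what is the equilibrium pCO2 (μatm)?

pCO2 = 2900 μatm

α₀ = 1 / (1 + K1/[H⁺] + K1K2/[H⁺]²) = 1 / (1 + 10^+1.03 + 10^-1.19)
   = 1 / (1 + 10.715 + 0.064565) = 1/11.780 = 0.08489
[CO2*] = α₀ × DIC = 0.08489 × 1.24 = 0.1053 mmol/kg
pCO2 = [CO2*]/KH = 1.053×10^-4 / 3.631×10^-2 = 2900 μatm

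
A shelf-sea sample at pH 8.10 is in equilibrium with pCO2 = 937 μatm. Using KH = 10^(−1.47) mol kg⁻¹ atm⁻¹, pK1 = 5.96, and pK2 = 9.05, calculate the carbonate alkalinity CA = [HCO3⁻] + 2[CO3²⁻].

[CO2*] = KH · pCO2 = 10^(−1.47) × 937×10^-6 = 3.175×10^-5 mol/kg
α₀ = 1/(1 + K1/[H⁺] + K1K2/[H⁺]²) = 1/(1 + 10^+2.14 + 10^+1.19) = 0.006471
DIC = [CO2*]/α₀ = 3.175×10^-5 / 0.006471 = 4.906 mmol/kg
CA = (α₁ + 2α₂)·DIC = (0.8933 + 2×0.1002) × 4.906 = 5.37 mmol/kg

CA = 5.37 mmol/kg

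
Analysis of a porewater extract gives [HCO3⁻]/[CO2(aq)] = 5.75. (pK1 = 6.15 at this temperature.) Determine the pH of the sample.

pH = 6.91

From K1 = [H⁺][HCO3⁻]/[CO2(aq)]:  pH = pK1 + log₁₀([HCO3⁻]/[CO2(aq)])
log₁₀(5.75) = +0.760
pH = 6.15 + (+0.760) = 6.91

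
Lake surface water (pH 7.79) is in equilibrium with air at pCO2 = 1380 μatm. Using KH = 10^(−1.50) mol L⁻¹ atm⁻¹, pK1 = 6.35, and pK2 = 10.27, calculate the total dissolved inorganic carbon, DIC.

DIC = 1.25 mmol/L

[CO2*] = KH · pCO2 = 10^(−1.50) × 1380×10^-6 = 4.364×10^-5 mol/L
α₀ = 1/(1 + K1/[H⁺] + K1K2/[H⁺]²) = 1/(1 + 10^+1.44 + 10^-1.04) = 0.03492
DIC = [CO2*]/α₀ = 4.364×10^-5 / 0.03492 = 1.25 mmol/L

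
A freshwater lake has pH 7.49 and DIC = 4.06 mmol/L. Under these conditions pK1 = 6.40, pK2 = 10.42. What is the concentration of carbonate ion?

[CO3²⁻] = 4.41 μmol/L

α₂ = 1 / (1 + [H⁺]/K2 + [H⁺]²/(K1K2)) = 1 / (1 + 10^+2.93 + 10^+1.84)
   = 1 / (1 + 851.14 + 69.183) = 1/921.32 = 0.001085
[CO3²⁻] = α₂ × DIC = 0.001085 × 4.06 = 0.00441 mmol/L = 4.41 μmol/L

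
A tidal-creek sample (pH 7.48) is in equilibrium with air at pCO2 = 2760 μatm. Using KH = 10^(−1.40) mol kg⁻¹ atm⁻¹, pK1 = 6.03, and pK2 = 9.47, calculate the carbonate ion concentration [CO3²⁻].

[CO2*] = KH · pCO2 = 10^(−1.40) × 2760×10^-6 = 1.099×10^-4 mol/kg
α₀ = 1/(1 + K1/[H⁺] + K1K2/[H⁺]²) = 1/(1 + 10^+1.45 + 10^-0.54) = 0.03393
DIC = [CO2*]/α₀ = 1.099×10^-4 / 0.03393 = 3.238 mmol/kg
[CO3²⁻] = α₂·DIC; α₂ = 0.009786, so [CO3²⁻] = 0.009786 × 3.238 = 0.0317 mmol/kg

[CO3²⁻] = 0.0317 mmol/kg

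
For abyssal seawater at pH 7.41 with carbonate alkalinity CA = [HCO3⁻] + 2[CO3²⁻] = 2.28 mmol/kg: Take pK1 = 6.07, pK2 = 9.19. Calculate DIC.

CA = [HCO3⁻] + 2[CO3²⁻] = (α₁ + 2α₂)·DIC
At pH 7.41: [H⁺]/K1 = 10^-1.34 = 0.045709, K2/[H⁺] = 10^-1.78 = 0.016596
α₁ = 1/(1 + 0.045709 + 0.016596) = 1/1.0623 = 0.9413; α₂ = α₁·K2/[H⁺] = 0.01562
α₁ + 2α₂ = 0.9726
DIC = CA / (α₁ + 2α₂) = 2.28 / 0.9726 = 2.34 mmol/kg

DIC = 2.34 mmol/kg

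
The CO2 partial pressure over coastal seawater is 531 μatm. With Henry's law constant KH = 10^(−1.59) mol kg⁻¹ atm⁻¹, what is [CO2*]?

KH = 10^(−1.59) = 2.570×10^-2 mol kg⁻¹ atm⁻¹
[CO2*] = KH · pCO2 = 2.570×10^-2 × 531×10^-6 atm = 1.36×10^-5 mol/kg

[CO2*] = 13.6 μmol/kg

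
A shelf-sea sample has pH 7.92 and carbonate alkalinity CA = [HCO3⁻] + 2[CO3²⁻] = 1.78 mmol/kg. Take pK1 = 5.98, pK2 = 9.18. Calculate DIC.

CA = [HCO3⁻] + 2[CO3²⁻] = (α₁ + 2α₂)·DIC
At pH 7.92: [H⁺]/K1 = 10^-1.94 = 0.011482, K2/[H⁺] = 10^-1.26 = 0.054954
α₁ = 1/(1 + 0.011482 + 0.054954) = 1/1.0664 = 0.9377; α₂ = α₁·K2/[H⁺] = 0.05153
α₁ + 2α₂ = 1.0408
DIC = CA / (α₁ + 2α₂) = 1.78 / 1.0408 = 1.71 mmol/kg

DIC = 1.71 mmol/kg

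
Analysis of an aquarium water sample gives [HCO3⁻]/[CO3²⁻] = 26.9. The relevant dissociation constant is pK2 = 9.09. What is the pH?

From K2 = [H⁺][CO3²⁻]/[HCO3⁻]:  pH = pK2 − log₁₀([HCO3⁻]/[CO3²⁻])
log₁₀(26.9) = +1.430
pH = 9.09 − (+1.430) = 7.66

pH = 7.66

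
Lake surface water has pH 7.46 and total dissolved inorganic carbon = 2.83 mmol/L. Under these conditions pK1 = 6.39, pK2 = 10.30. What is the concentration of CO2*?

α₀ = 1 / (1 + K1/[H⁺] + K1K2/[H⁺]²) = 1 / (1 + 10^+1.07 + 10^-1.77)
   = 1 / (1 + 11.749 + 0.016982) = 1/12.766 = 0.07833
[CO2*] = α₀ × DIC = 0.07833 × 2.83 = 0.222 mmol/L

[CO2*] = 0.222 mmol/L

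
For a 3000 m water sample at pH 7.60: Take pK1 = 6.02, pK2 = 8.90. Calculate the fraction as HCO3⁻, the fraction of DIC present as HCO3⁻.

α₁ = 1 / (1 + [H⁺]/K1 + K2/[H⁺]) = 1 / (1 + 10^-1.58 + 10^-1.30)
   = 1 / (1 + 0.026303 + 0.050119) = 1/1.0764 = 0.9290

α₁ = 0.929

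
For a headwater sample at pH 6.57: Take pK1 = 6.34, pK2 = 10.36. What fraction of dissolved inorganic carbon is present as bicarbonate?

α₁ = 1 / (1 + [H⁺]/K1 + K2/[H⁺]) = 1 / (1 + 10^-0.23 + 10^-3.79)
   = 1 / (1 + 0.58884 + 0.00016218) = 1/1.5890 = 0.6293

α₁ = 0.629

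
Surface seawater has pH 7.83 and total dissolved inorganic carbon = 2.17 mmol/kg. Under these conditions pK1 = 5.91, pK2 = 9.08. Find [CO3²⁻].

α₂ = 1 / (1 + [H⁺]/K2 + [H⁺]²/(K1K2)) = 1 / (1 + 10^+1.25 + 10^-0.67)
   = 1 / (1 + 17.783 + 0.21380) = 1/18.997 = 0.05264
[CO3²⁻] = α₂ × DIC = 0.05264 × 2.17 = 0.114 mmol/kg

[CO3²⁻] = 0.114 mmol/kg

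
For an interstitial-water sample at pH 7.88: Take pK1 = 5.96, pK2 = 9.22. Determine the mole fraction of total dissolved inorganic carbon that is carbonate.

α₂ = 0.0432

α₂ = 1 / (1 + [H⁺]/K2 + [H⁺]²/(K1K2)) = 1 / (1 + 10^+1.34 + 10^-0.58)
   = 1 / (1 + 21.878 + 0.26303) = 1/23.141 = 0.04321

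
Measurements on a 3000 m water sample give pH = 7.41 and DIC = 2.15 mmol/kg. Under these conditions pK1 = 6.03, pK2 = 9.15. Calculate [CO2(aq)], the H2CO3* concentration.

α₀ = 1 / (1 + K1/[H⁺] + K1K2/[H⁺]²) = 1 / (1 + 10^+1.38 + 10^-0.36)
   = 1 / (1 + 23.988 + 0.43652) = 1/25.425 = 0.03933
[CO2*] = α₀ × DIC = 0.03933 × 2.15 = 0.0846 mmol/kg

[CO2*] = 0.0846 mmol/kg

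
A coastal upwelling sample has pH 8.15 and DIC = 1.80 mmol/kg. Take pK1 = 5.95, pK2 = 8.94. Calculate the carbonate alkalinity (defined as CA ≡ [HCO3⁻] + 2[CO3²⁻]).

CA = 2.04 mmol/kg

CA = [HCO3⁻] + 2[CO3²⁻] = (α₁ + 2α₂)·DIC
At pH 8.15: [H⁺]/K1 = 10^-2.20 = 0.0063096, K2/[H⁺] = 10^-0.79 = 0.16218
α₁ = 1/(1 + 0.0063096 + 0.16218) = 1/1.1685 = 0.8558; α₂ = α₁·K2/[H⁺] = 0.1388
α₁ + 2α₂ = 1.1334
CA = 1.1334 × 1.80 = 2.04 mmol/kg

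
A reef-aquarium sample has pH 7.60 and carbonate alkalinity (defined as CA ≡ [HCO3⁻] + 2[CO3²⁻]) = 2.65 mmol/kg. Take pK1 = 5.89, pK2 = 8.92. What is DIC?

CA = [HCO3⁻] + 2[CO3²⁻] = (α₁ + 2α₂)·DIC
At pH 7.60: [H⁺]/K1 = 10^-1.71 = 0.019498, K2/[H⁺] = 10^-1.32 = 0.047863
α₁ = 1/(1 + 0.019498 + 0.047863) = 1/1.0674 = 0.9369; α₂ = α₁·K2/[H⁺] = 0.04484
α₁ + 2α₂ = 1.0266
DIC = CA / (α₁ + 2α₂) = 2.65 / 1.0266 = 2.58 mmol/kg

DIC = 2.58 mmol/kg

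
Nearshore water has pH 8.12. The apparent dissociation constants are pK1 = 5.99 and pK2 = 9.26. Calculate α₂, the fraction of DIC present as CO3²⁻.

α₂ = 1 / (1 + [H⁺]/K2 + [H⁺]²/(K1K2)) = 1 / (1 + 10^+1.14 + 10^-0.99)
   = 1 / (1 + 13.804 + 0.10233) = 1/14.906 = 0.06709

α₂ = 0.0671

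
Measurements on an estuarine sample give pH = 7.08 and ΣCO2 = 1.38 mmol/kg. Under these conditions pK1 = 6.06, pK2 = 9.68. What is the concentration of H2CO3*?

[CO2*] = 0.120 mmol/kg

α₀ = 1 / (1 + K1/[H⁺] + K1K2/[H⁺]²) = 1 / (1 + 10^+1.02 + 10^-1.58)
   = 1 / (1 + 10.471 + 0.026303) = 1/11.498 = 0.08697
[CO2*] = α₀ × DIC = 0.08697 × 1.38 = 0.120 mmol/kg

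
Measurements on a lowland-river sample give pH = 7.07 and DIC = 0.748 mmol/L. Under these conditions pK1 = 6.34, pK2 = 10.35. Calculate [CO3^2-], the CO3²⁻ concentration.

[CO3²⁻] = 0.331 μmol/L

α₂ = 1 / (1 + [H⁺]/K2 + [H⁺]²/(K1K2)) = 1 / (1 + 10^+3.28 + 10^+2.55)
   = 1 / (1 + 1905.5 + 354.81) = 1/2261.3 = 0.0004422
[CO3²⁻] = α₂ × DIC = 0.0004422 × 0.748 = 0.000331 mmol/L = 0.331 μmol/L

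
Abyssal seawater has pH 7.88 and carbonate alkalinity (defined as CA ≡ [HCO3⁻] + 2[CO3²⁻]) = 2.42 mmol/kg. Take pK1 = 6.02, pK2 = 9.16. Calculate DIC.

CA = [HCO3⁻] + 2[CO3²⁻] = (α₁ + 2α₂)·DIC
At pH 7.88: [H⁺]/K1 = 10^-1.86 = 0.013804, K2/[H⁺] = 10^-1.28 = 0.052481
α₁ = 1/(1 + 0.013804 + 0.052481) = 1/1.0663 = 0.9378; α₂ = α₁·K2/[H⁺] = 0.04922
α₁ + 2α₂ = 1.0363
DIC = CA / (α₁ + 2α₂) = 2.42 / 1.0363 = 2.34 mmol/kg

DIC = 2.34 mmol/kg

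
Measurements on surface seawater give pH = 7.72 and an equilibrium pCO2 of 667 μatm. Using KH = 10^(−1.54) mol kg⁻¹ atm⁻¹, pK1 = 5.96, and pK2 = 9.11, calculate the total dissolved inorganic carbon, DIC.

[CO2*] = KH · pCO2 = 10^(−1.54) × 667×10^-6 = 1.924×10^-5 mol/kg
α₀ = 1/(1 + K1/[H⁺] + K1K2/[H⁺]²) = 1/(1 + 10^+1.76 + 10^+0.37) = 0.01642
DIC = [CO2*]/α₀ = 1.924×10^-5 / 0.01642 = 1.17 mmol/kg

DIC = 1.17 mmol/kg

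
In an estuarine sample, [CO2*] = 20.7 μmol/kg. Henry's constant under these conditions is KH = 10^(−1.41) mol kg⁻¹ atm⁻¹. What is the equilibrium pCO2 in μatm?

pCO2 = 532 μatm

KH = 10^(−1.41) = 3.890×10^-2 mol kg⁻¹ atm⁻¹
pCO2 = [CO2*]/KH = 20.7×10^-6 / 3.890×10^-2 = 5.32×10^-4 atm = 532 μatm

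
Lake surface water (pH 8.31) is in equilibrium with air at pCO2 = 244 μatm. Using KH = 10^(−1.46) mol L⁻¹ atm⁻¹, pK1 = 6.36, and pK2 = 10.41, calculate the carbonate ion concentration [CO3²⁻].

[CO2*] = KH · pCO2 = 10^(−1.46) × 244×10^-6 = 8.460×10^-6 mol/L
α₀ = 1/(1 + K1/[H⁺] + K1K2/[H⁺]²) = 1/(1 + 10^+1.95 + 10^-0.15) = 0.01101
DIC = [CO2*]/α₀ = 8.460×10^-6 / 0.01101 = 0.7685 mmol/L
[CO3²⁻] = α₂·DIC; α₂ = 0.007794, so [CO3²⁻] = 0.007794 × 0.7685 = 0.00599 mmol/L = 5.99 μmol/L

[CO3²⁻] = 5.99 μmol/L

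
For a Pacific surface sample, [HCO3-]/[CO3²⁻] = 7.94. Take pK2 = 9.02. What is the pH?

pH = 8.12

From K2 = [H⁺][CO3²⁻]/[HCO3-]:  pH = pK2 − log₁₀([HCO3-]/[CO3²⁻])
log₁₀(7.94) = +0.900
pH = 9.02 − (+0.900) = 8.12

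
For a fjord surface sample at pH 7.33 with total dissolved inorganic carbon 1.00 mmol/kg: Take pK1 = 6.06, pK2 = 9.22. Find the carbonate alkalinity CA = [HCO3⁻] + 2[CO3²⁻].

CA = 0.962 mmol/kg

CA = [HCO3⁻] + 2[CO3²⁻] = (α₁ + 2α₂)·DIC
At pH 7.33: [H⁺]/K1 = 10^-1.27 = 0.053703, K2/[H⁺] = 10^-1.89 = 0.012882
α₁ = 1/(1 + 0.053703 + 0.012882) = 1/1.0666 = 0.9376; α₂ = α₁·K2/[H⁺] = 0.01208
α₁ + 2α₂ = 0.9617
CA = 0.9617 × 1.00 = 0.962 mmol/kg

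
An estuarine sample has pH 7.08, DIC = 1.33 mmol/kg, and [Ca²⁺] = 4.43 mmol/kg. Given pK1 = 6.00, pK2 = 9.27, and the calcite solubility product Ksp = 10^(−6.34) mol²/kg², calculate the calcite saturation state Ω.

α₂ = 1 / (1 + [H⁺]/K2 + [H⁺]²/(K1K2)) = 1 / (1 + 10^+2.19 + 10^+1.11)
   = 1 / (1 + 154.88 + 12.882) = 1/168.76 = 0.005925
[CO3²⁻] = α₂ × DIC = 0.005925 × 1.33 = 0.007881 mmol/kg = 7.881 μmol/kg
Ksp = 10^(−6.34) = 4.571×10^-7
Ω = [Ca²⁺][CO3²⁻]/Ksp = (4.43×10^-3)(7.881×10^-6) / 4.571×10^-7 = 0.0764

Ω = 0.0764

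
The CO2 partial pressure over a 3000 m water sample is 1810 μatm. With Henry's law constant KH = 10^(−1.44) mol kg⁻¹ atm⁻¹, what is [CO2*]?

[CO2*] = 65.7 μmol/kg

KH = 10^(−1.44) = 3.631×10^-2 mol kg⁻¹ atm⁻¹
[CO2*] = KH · pCO2 = 3.631×10^-2 × 1810×10^-6 atm = 6.57×10^-5 mol/kg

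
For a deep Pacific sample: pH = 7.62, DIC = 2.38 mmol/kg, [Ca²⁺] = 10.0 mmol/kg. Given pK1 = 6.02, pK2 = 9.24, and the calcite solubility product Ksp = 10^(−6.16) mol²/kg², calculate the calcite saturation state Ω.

α₂ = 1 / (1 + [H⁺]/K2 + [H⁺]²/(K1K2)) = 1 / (1 + 10^+1.62 + 10^+0.02)
   = 1 / (1 + 41.687 + 1.0471) = 1/43.734 = 0.02287
[CO3²⁻] = α₂ × DIC = 0.02287 × 2.38 = 0.05442 mmol/kg
Ksp = 10^(−6.16) = 6.918×10^-7
Ω = [Ca²⁺][CO3²⁻]/Ksp = (10.0×10^-3)(5.442×10^-5) / 6.918×10^-7 = 0.787

Ω = 0.787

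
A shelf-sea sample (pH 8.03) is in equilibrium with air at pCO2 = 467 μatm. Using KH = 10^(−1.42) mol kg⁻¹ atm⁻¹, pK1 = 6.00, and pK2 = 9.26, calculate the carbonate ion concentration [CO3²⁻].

[CO3²⁻] = 0.112 mmol/kg

[CO2*] = KH · pCO2 = 10^(−1.42) × 467×10^-6 = 1.775×10^-5 mol/kg
α₀ = 1/(1 + K1/[H⁺] + K1K2/[H⁺]²) = 1/(1 + 10^+2.03 + 10^+0.80) = 0.008737
DIC = [CO2*]/α₀ = 1.775×10^-5 / 0.008737 = 2.032 mmol/kg
[CO3²⁻] = α₂·DIC; α₂ = 0.05512, so [CO3²⁻] = 0.05512 × 2.032 = 0.112 mmol/kg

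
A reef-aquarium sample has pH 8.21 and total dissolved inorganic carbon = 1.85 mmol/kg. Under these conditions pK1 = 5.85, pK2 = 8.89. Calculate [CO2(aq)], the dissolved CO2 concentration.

[CO2*] = 6.66 μmol/kg

α₀ = 1 / (1 + K1/[H⁺] + K1K2/[H⁺]²) = 1 / (1 + 10^+2.36 + 10^+1.68)
   = 1 / (1 + 229.09 + 47.863) = 1/277.95 = 0.003598
[CO2*] = α₀ × DIC = 0.003598 × 1.85 = 0.00666 mmol/kg = 6.66 μmol/kg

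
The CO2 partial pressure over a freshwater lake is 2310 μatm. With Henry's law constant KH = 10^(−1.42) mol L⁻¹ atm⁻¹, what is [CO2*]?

[CO2*] = 87.8 μmol/L

KH = 10^(−1.42) = 3.802×10^-2 mol L⁻¹ atm⁻¹
[CO2*] = KH · pCO2 = 3.802×10^-2 × 2310×10^-6 atm = 8.78×10^-5 mol/L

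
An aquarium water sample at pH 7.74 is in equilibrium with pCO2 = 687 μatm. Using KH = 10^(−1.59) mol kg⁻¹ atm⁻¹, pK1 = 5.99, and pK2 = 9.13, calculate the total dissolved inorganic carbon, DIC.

DIC = 1.05 mmol/kg

[CO2*] = KH · pCO2 = 10^(−1.59) × 687×10^-6 = 1.766×10^-5 mol/kg
α₀ = 1/(1 + K1/[H⁺] + K1K2/[H⁺]²) = 1/(1 + 10^+1.75 + 10^+0.36) = 0.01680
DIC = [CO2*]/α₀ = 1.766×10^-5 / 0.01680 = 1.05 mmol/kg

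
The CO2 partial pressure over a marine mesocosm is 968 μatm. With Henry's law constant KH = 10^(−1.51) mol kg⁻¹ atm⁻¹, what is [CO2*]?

KH = 10^(−1.51) = 3.090×10^-2 mol kg⁻¹ atm⁻¹
[CO2*] = KH · pCO2 = 3.090×10^-2 × 968×10^-6 atm = 2.99×10^-5 mol/kg

[CO2*] = 29.9 μmol/kg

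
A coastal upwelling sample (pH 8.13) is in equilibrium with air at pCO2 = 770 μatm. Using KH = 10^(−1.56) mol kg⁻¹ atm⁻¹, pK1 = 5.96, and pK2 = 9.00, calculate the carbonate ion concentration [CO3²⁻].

[CO2*] = KH · pCO2 = 10^(−1.56) × 770×10^-6 = 2.121×10^-5 mol/kg
α₀ = 1/(1 + K1/[H⁺] + K1K2/[H⁺]²) = 1/(1 + 10^+2.17 + 10^+1.30) = 0.005922
DIC = [CO2*]/α₀ = 2.121×10^-5 / 0.005922 = 3.581 mmol/kg
[CO3²⁻] = α₂·DIC; α₂ = 0.1182, so [CO3²⁻] = 0.1182 × 3.581 = 0.423 mmol/kg

[CO3²⁻] = 0.423 mmol/kg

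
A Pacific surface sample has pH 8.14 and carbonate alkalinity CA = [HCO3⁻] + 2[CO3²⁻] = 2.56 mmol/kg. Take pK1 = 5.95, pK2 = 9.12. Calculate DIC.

DIC = 2.35 mmol/kg

CA = [HCO3⁻] + 2[CO3²⁻] = (α₁ + 2α₂)·DIC
At pH 8.14: [H⁺]/K1 = 10^-2.19 = 0.0064565, K2/[H⁺] = 10^-0.98 = 0.10471
α₁ = 1/(1 + 0.0064565 + 0.10471) = 1/1.1112 = 0.9000; α₂ = α₁·K2/[H⁺] = 0.09424
α₁ + 2α₂ = 1.0884
DIC = CA / (α₁ + 2α₂) = 2.56 / 1.0884 = 2.35 mmol/kg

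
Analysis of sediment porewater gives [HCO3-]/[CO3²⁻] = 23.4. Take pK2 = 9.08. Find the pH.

pH = 7.71

From K2 = [H⁺][CO3²⁻]/[HCO3-]:  pH = pK2 − log₁₀([HCO3-]/[CO3²⁻])
log₁₀(23.4) = +1.369
pH = 9.08 − (+1.369) = 7.71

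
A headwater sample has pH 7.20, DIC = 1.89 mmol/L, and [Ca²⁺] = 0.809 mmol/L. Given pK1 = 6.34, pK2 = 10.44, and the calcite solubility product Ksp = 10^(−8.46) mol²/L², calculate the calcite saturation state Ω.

Ω = 0.223

α₂ = 1 / (1 + [H⁺]/K2 + [H⁺]²/(K1K2)) = 1 / (1 + 10^+3.24 + 10^+2.38)
   = 1 / (1 + 1737.8 + 239.88) = 1/1978.7 = 0.0005054
[CO3²⁻] = α₂ × DIC = 0.0005054 × 1.89 = 0.0009552 mmol/L = 0.9552 μmol/L
Ksp = 10^(−8.46) = 3.467×10^-9
Ω = [Ca²⁺][CO3²⁻]/Ksp = (0.809×10^-3)(9.552×10^-7) / 3.467×10^-9 = 0.223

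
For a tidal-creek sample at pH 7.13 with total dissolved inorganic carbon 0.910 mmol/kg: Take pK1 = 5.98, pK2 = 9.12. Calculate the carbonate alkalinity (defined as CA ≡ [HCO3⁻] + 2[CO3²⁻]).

CA = 0.859 mmol/kg

CA = [HCO3⁻] + 2[CO3²⁻] = (α₁ + 2α₂)·DIC
At pH 7.13: [H⁺]/K1 = 10^-1.15 = 0.070795, K2/[H⁺] = 10^-1.99 = 0.010233
α₁ = 1/(1 + 0.070795 + 0.010233) = 1/1.0810 = 0.9250; α₂ = α₁·K2/[H⁺] = 0.009466
α₁ + 2α₂ = 0.9440
CA = 0.9440 × 0.910 = 0.859 mmol/kg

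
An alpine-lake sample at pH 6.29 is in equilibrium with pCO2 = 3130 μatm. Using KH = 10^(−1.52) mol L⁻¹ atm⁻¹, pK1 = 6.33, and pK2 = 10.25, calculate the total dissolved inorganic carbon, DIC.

[CO2*] = KH · pCO2 = 10^(−1.52) × 3130×10^-6 = 9.452×10^-5 mol/L
α₀ = 1/(1 + K1/[H⁺] + K1K2/[H⁺]²) = 1/(1 + 10^-0.04 + 10^-4.00) = 0.5230
DIC = [CO2*]/α₀ = 9.452×10^-5 / 0.5230 = 0.181 mmol/L

DIC = 0.181 mmol/L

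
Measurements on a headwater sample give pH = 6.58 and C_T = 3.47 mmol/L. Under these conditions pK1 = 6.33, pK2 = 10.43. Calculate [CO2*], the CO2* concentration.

[CO2*] = 1.25 mmol/L

α₀ = 1 / (1 + K1/[H⁺] + K1K2/[H⁺]²) = 1 / (1 + 10^+0.25 + 10^-3.60)
   = 1 / (1 + 1.7783 + 0.00025119) = 1/2.7785 = 0.3599
[CO2*] = α₀ × DIC = 0.3599 × 3.47 = 1.25 mmol/L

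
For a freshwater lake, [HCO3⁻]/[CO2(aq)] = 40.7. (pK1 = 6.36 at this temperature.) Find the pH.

pH = 7.97

From K1 = [H⁺][HCO3⁻]/[CO2(aq)]:  pH = pK1 + log₁₀([HCO3⁻]/[CO2(aq)])
log₁₀(40.7) = +1.610
pH = 6.36 + (+1.610) = 7.97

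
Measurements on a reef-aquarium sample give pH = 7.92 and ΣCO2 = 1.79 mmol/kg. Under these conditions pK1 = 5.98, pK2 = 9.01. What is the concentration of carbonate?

[CO3²⁻] = 0.133 mmol/kg

α₂ = 1 / (1 + [H⁺]/K2 + [H⁺]²/(K1K2)) = 1 / (1 + 10^+1.09 + 10^-0.85)
   = 1 / (1 + 12.303 + 0.14125) = 1/13.444 = 0.07438
[CO3²⁻] = α₂ × DIC = 0.07438 × 1.79 = 0.133 mmol/kg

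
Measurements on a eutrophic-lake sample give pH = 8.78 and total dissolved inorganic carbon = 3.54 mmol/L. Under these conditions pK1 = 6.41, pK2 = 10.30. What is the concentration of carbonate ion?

α₂ = 1 / (1 + [H⁺]/K2 + [H⁺]²/(K1K2)) = 1 / (1 + 10^+1.52 + 10^-0.85)
   = 1 / (1 + 33.113 + 0.14125) = 1/34.254 = 0.02919
[CO3²⁻] = α₂ × DIC = 0.02919 × 3.54 = 0.103 mmol/L

[CO3²⁻] = 0.103 mmol/L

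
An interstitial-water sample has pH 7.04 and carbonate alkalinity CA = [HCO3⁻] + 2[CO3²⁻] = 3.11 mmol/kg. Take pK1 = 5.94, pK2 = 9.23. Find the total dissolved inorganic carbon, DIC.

DIC = 3.33 mmol/kg

CA = [HCO3⁻] + 2[CO3²⁻] = (α₁ + 2α₂)·DIC
At pH 7.04: [H⁺]/K1 = 10^-1.10 = 0.079433, K2/[H⁺] = 10^-2.19 = 0.0064565
α₁ = 1/(1 + 0.079433 + 0.0064565) = 1/1.0859 = 0.9209; α₂ = α₁·K2/[H⁺] = 0.005946
α₁ + 2α₂ = 0.9328
DIC = CA / (α₁ + 2α₂) = 3.11 / 0.9328 = 3.33 mmol/kg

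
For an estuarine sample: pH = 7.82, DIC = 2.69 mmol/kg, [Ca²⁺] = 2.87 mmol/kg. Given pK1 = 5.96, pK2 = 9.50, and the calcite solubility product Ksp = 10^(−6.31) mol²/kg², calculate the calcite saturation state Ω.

α₂ = 1 / (1 + [H⁺]/K2 + [H⁺]²/(K1K2)) = 1 / (1 + 10^+1.68 + 10^-0.18)
   = 1 / (1 + 47.863 + 0.66069) = 1/49.524 = 0.02019
[CO3²⁻] = α₂ × DIC = 0.02019 × 2.69 = 0.05432 mmol/kg
Ksp = 10^(−6.31) = 4.898×10^-7
Ω = [Ca²⁺][CO3²⁻]/Ksp = (2.87×10^-3)(5.432×10^-5) / 4.898×10^-7 = 0.318

Ω = 0.318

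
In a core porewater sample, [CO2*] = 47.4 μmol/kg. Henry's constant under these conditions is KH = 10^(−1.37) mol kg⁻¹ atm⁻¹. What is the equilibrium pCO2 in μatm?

pCO2 = 1110 μatm

KH = 10^(−1.37) = 4.266×10^-2 mol kg⁻¹ atm⁻¹
pCO2 = [CO2*]/KH = 47.4×10^-6 / 4.266×10^-2 = 1.11×10^-3 atm = 1110 μatm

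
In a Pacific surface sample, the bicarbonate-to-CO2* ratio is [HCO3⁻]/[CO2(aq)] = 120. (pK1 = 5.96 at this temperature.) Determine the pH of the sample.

From K1 = [H⁺][HCO3⁻]/[CO2(aq)]:  pH = pK1 + log₁₀([HCO3⁻]/[CO2(aq)])
log₁₀(120) = +2.079
pH = 5.96 + (+2.079) = 8.04

pH = 8.04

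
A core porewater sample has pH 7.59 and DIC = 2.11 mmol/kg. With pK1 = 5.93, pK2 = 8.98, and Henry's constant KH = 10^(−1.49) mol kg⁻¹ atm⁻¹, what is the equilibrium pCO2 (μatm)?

pCO2 = 1340 μatm

α₀ = 1 / (1 + K1/[H⁺] + K1K2/[H⁺]²) = 1 / (1 + 10^+1.66 + 10^+0.27)
   = 1 / (1 + 45.709 + 1.8621) = 1/48.571 = 0.02059
[CO2*] = α₀ × DIC = 0.02059 × 2.11 = 0.04344 mmol/kg
pCO2 = [CO2*]/KH = 4.344×10^-5 / 3.236×10^-2 = 1340 μatm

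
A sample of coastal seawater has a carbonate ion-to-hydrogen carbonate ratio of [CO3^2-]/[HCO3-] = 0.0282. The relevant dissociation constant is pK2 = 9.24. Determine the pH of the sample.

From K2 = [H⁺][CO3^2-]/[HCO3-]:  pH = pK2 + log₁₀([CO3^2-]/[HCO3-])
log₁₀(0.0282) = -1.550
pH = 9.24 + (-1.550) = 7.69

pH = 7.69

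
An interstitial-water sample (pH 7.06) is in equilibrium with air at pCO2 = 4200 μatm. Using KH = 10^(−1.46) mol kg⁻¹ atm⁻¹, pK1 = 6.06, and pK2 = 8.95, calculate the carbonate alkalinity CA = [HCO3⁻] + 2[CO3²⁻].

[CO2*] = KH · pCO2 = 10^(−1.46) × 4200×10^-6 = 1.456×10^-4 mol/kg
α₀ = 1/(1 + K1/[H⁺] + K1K2/[H⁺]²) = 1/(1 + 10^+1.00 + 10^-0.89) = 0.08986
DIC = [CO2*]/α₀ = 1.456×10^-4 / 0.08986 = 1.621 mmol/kg
CA = (α₁ + 2α₂)·DIC = (0.8986 + 2×0.01158) × 1.621 = 1.49 mmol/kg

CA = 1.49 mmol/kg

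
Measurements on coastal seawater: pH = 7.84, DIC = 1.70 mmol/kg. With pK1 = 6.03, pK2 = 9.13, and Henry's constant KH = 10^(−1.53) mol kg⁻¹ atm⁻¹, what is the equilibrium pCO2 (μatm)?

pCO2 = 836 μatm

α₀ = 1 / (1 + K1/[H⁺] + K1K2/[H⁺]²) = 1 / (1 + 10^+1.81 + 10^+0.52)
   = 1 / (1 + 64.565 + 3.3113) = 1/68.877 = 0.01452
[CO2*] = α₀ × DIC = 0.01452 × 1.70 = 0.02468 mmol/kg
pCO2 = [CO2*]/KH = 2.468×10^-5 / 2.951×10^-2 = 836 μatm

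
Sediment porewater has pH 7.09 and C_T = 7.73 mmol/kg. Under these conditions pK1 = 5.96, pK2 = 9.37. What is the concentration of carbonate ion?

[CO3²⁻] = 0.0376 mmol/kg

α₂ = 1 / (1 + [H⁺]/K2 + [H⁺]²/(K1K2)) = 1 / (1 + 10^+2.28 + 10^+1.15)
   = 1 / (1 + 190.55 + 14.125) = 1/205.67 = 0.004862
[CO3²⁻] = α₂ × DIC = 0.004862 × 7.73 = 0.0376 mmol/kg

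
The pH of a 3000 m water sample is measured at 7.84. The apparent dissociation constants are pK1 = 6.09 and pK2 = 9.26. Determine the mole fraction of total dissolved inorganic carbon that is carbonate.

α₂ = 0.0360

α₂ = 1 / (1 + [H⁺]/K2 + [H⁺]²/(K1K2)) = 1 / (1 + 10^+1.42 + 10^-0.33)
   = 1 / (1 + 26.303 + 0.46774) = 1/27.770 = 0.03601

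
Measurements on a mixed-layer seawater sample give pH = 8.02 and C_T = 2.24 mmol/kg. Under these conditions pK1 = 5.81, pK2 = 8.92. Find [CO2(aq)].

α₀ = 1 / (1 + K1/[H⁺] + K1K2/[H⁺]²) = 1 / (1 + 10^+2.21 + 10^+1.31)
   = 1 / (1 + 162.18 + 20.417) = 1/183.60 = 0.005447
[CO2*] = α₀ × DIC = 0.005447 × 2.24 = 0.0122 mmol/kg = 12.2 μmol/kg

[CO2*] = 12.2 μmol/kg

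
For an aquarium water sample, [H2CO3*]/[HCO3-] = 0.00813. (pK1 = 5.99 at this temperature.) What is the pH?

pH = 8.08

From K1 = [H⁺][HCO3-]/[H2CO3*]:  pH = pK1 − log₁₀([H2CO3*]/[HCO3-])
log₁₀(0.00813) = -2.090
pH = 5.99 − (-2.090) = 8.08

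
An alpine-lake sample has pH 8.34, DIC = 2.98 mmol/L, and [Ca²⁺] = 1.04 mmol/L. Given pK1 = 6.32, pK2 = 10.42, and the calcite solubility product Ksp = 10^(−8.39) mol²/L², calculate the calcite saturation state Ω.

α₂ = 1 / (1 + [H⁺]/K2 + [H⁺]²/(K1K2)) = 1 / (1 + 10^+2.08 + 10^+0.06)
   = 1 / (1 + 120.23 + 1.1482) = 1/122.37 = 0.008172
[CO3²⁻] = α₂ × DIC = 0.008172 × 2.98 = 0.02435 mmol/L
Ksp = 10^(−8.39) = 4.074×10^-9
Ω = [Ca²⁺][CO3²⁻]/Ksp = (1.04×10^-3)(2.435×10^-5) / 4.074×10^-9 = 6.22

Ω = 6.22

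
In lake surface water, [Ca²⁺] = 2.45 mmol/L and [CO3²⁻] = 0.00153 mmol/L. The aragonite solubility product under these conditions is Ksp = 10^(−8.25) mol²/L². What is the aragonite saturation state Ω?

Ksp = 10^(−8.25) = 5.623×10^-9
Ω = [Ca²⁺][CO3²⁻]/Ksp = (2.45×10^-3)(0.00153×10^-3) / 5.623×10^-9 = 0.667

Ω = 0.667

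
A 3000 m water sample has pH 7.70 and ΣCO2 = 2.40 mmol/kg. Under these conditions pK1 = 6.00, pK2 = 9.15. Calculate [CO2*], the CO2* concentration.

α₀ = 1 / (1 + K1/[H⁺] + K1K2/[H⁺]²) = 1 / (1 + 10^+1.70 + 10^+0.25)
   = 1 / (1 + 50.119 + 1.7783) = 1/52.897 = 0.01890
[CO2*] = α₀ × DIC = 0.01890 × 2.40 = 0.0454 mmol/kg

[CO2*] = 0.0454 mmol/kg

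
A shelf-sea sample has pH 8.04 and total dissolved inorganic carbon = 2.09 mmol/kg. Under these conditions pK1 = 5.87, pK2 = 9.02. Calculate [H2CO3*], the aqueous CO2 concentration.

[CO2*] = 12.7 μmol/kg

α₀ = 1 / (1 + K1/[H⁺] + K1K2/[H⁺]²) = 1 / (1 + 10^+2.17 + 10^+1.19)
   = 1 / (1 + 147.91 + 15.488) = 1/164.40 = 0.006083
[CO2*] = α₀ × DIC = 0.006083 × 2.09 = 0.0127 mmol/kg = 12.7 μmol/kg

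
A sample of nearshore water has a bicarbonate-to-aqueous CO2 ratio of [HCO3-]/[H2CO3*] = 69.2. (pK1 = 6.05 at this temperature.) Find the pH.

From K1 = [H⁺][HCO3-]/[H2CO3*]:  pH = pK1 + log₁₀([HCO3-]/[H2CO3*])
log₁₀(69.2) = +1.840
pH = 6.05 + (+1.840) = 7.89

pH = 7.89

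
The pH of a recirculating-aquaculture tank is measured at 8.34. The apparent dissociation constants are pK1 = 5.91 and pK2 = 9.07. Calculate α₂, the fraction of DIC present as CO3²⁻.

α₂ = 0.156

α₂ = 1 / (1 + [H⁺]/K2 + [H⁺]²/(K1K2)) = 1 / (1 + 10^+0.73 + 10^-1.70)
   = 1 / (1 + 5.3703 + 0.019953) = 1/6.3903 = 0.1565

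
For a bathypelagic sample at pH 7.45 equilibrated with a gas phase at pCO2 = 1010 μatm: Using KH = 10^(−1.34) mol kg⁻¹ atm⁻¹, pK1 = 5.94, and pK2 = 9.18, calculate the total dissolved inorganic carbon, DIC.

[CO2*] = KH · pCO2 = 10^(−1.34) × 1010×10^-6 = 4.617×10^-5 mol/kg
α₀ = 1/(1 + K1/[H⁺] + K1K2/[H⁺]²) = 1/(1 + 10^+1.51 + 10^-0.22) = 0.02944
DIC = [CO2*]/α₀ = 4.617×10^-5 / 0.02944 = 1.57 mmol/kg

DIC = 1.57 mmol/kg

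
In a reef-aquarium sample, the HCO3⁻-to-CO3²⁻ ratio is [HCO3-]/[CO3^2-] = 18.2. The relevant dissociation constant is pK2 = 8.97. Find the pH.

pH = 7.71

From K2 = [H⁺][CO3^2-]/[HCO3-]:  pH = pK2 − log₁₀([HCO3-]/[CO3^2-])
log₁₀(18.2) = +1.260
pH = 8.97 − (+1.260) = 7.71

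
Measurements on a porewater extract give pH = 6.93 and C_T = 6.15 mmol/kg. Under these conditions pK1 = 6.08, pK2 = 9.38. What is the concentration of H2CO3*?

[CO2*] = 0.759 mmol/kg

α₀ = 1 / (1 + K1/[H⁺] + K1K2/[H⁺]²) = 1 / (1 + 10^+0.85 + 10^-1.60)
   = 1 / (1 + 7.0795 + 0.025119) = 1/8.1046 = 0.1234
[CO2*] = α₀ × DIC = 0.1234 × 6.15 = 0.759 mmol/kg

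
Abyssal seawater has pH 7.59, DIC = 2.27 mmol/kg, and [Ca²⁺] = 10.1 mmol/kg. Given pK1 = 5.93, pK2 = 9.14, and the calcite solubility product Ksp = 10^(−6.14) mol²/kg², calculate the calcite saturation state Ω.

Ω = 0.849

α₂ = 1 / (1 + [H⁺]/K2 + [H⁺]²/(K1K2)) = 1 / (1 + 10^+1.55 + 10^-0.11)
   = 1 / (1 + 35.481 + 0.77625) = 1/37.258 = 0.02684
[CO3²⁻] = α₂ × DIC = 0.02684 × 2.27 = 0.06093 mmol/kg
Ksp = 10^(−6.14) = 7.244×10^-7
Ω = [Ca²⁺][CO3²⁻]/Ksp = (10.1×10^-3)(6.093×10^-5) / 7.244×10^-7 = 0.849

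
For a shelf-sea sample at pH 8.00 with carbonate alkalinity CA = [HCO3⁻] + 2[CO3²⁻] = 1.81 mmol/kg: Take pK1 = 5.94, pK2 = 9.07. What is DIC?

DIC = 1.69 mmol/kg

CA = [HCO3⁻] + 2[CO3²⁻] = (α₁ + 2α₂)·DIC
At pH 8.00: [H⁺]/K1 = 10^-2.06 = 0.0087096, K2/[H⁺] = 10^-1.07 = 0.085114
α₁ = 1/(1 + 0.0087096 + 0.085114) = 1/1.0938 = 0.9142; α₂ = α₁·K2/[H⁺] = 0.07781
α₁ + 2α₂ = 1.0699
DIC = CA / (α₁ + 2α₂) = 1.81 / 1.0699 = 1.69 mmol/kg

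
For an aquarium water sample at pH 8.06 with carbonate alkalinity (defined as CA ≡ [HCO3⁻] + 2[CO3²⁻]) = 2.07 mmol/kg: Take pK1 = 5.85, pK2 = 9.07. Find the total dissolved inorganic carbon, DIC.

DIC = 1.91 mmol/kg

CA = [HCO3⁻] + 2[CO3²⁻] = (α₁ + 2α₂)·DIC
At pH 8.06: [H⁺]/K1 = 10^-2.21 = 0.0061660, K2/[H⁺] = 10^-1.01 = 0.097724
α₁ = 1/(1 + 0.0061660 + 0.097724) = 1/1.1039 = 0.9059; α₂ = α₁·K2/[H⁺] = 0.08853
α₁ + 2α₂ = 1.0829
DIC = CA / (α₁ + 2α₂) = 2.07 / 1.0829 = 1.91 mmol/kg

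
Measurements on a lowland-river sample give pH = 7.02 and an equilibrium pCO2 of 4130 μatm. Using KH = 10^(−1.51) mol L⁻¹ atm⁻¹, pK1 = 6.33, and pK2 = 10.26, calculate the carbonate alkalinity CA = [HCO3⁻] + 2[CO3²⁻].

CA = 0.626 mmol/L

[CO2*] = KH · pCO2 = 10^(−1.51) × 4130×10^-6 = 1.276×10^-4 mol/L
α₀ = 1/(1 + K1/[H⁺] + K1K2/[H⁺]²) = 1/(1 + 10^+0.69 + 10^-2.55) = 0.1695
DIC = [CO2*]/α₀ = 1.276×10^-4 / 0.1695 = 0.7531 mmol/L
CA = (α₁ + 2α₂)·DIC = (0.8300 + 2×0.0004776) × 0.7531 = 0.626 mmol/L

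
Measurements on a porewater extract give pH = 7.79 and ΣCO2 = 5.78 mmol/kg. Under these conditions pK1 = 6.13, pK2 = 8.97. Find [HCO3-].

α₁ = 1 / (1 + [H⁺]/K1 + K2/[H⁺]) = 1 / (1 + 10^-1.66 + 10^-1.18)
   = 1 / (1 + 0.021878 + 0.066069) = 1/1.0879 = 0.9192
[HCO3⁻] = α₁ × DIC = 0.9192 × 5.78 = 5.31 mmol/kg

[HCO3⁻] = 5.31 mmol/kg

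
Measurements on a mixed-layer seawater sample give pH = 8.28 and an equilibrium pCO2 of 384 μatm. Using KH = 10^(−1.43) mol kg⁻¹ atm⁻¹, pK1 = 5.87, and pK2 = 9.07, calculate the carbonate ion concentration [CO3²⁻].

[CO2*] = KH · pCO2 = 10^(−1.43) × 384×10^-6 = 1.427×10^-5 mol/kg
α₀ = 1/(1 + K1/[H⁺] + K1K2/[H⁺]²) = 1/(1 + 10^+2.41 + 10^+1.62) = 0.003336
DIC = [CO2*]/α₀ = 1.427×10^-5 / 0.003336 = 4.276 mmol/kg
[CO3²⁻] = α₂·DIC; α₂ = 0.1391, so [CO3²⁻] = 0.1391 × 4.276 = 0.595 mmol/kg

[CO3²⁻] = 0.595 mmol/kg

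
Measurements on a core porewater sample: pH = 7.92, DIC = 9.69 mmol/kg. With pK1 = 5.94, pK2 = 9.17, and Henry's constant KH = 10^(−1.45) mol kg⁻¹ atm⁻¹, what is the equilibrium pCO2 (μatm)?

α₀ = 1 / (1 + K1/[H⁺] + K1K2/[H⁺]²) = 1 / (1 + 10^+1.98 + 10^+0.73)
   = 1 / (1 + 95.499 + 5.3703) = 1/101.87 = 0.009816
[CO2*] = α₀ × DIC = 0.009816 × 9.69 = 0.09512 mmol/kg
pCO2 = [CO2*]/KH = 9.512×10^-5 / 3.548×10^-2 = 2680 μatm

pCO2 = 2680 μatm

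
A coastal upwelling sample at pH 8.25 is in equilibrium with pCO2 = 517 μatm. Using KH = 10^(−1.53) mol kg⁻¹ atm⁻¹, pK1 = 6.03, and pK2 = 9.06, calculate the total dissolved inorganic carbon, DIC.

[CO2*] = KH · pCO2 = 10^(−1.53) × 517×10^-6 = 1.526×10^-5 mol/kg
α₀ = 1/(1 + K1/[H⁺] + K1K2/[H⁺]²) = 1/(1 + 10^+2.22 + 10^+1.41) = 0.005190
DIC = [CO2*]/α₀ = 1.526×10^-5 / 0.005190 = 2.94 mmol/kg

DIC = 2.94 mmol/kg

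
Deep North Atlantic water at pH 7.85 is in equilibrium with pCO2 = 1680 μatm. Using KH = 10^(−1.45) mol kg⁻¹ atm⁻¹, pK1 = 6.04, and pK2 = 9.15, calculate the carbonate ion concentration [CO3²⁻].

[CO2*] = KH · pCO2 = 10^(−1.45) × 1680×10^-6 = 5.961×10^-5 mol/kg
α₀ = 1/(1 + K1/[H⁺] + K1K2/[H⁺]²) = 1/(1 + 10^+1.81 + 10^+0.51) = 0.01453
DIC = [CO2*]/α₀ = 5.961×10^-5 / 0.01453 = 4.101 mmol/kg
[CO3²⁻] = α₂·DIC; α₂ = 0.04703, so [CO3²⁻] = 0.04703 × 4.101 = 0.193 mmol/kg

[CO3²⁻] = 0.193 mmol/kg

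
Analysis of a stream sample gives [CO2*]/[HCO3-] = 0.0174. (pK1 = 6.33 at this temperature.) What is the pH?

From K1 = [H⁺][HCO3-]/[CO2*]:  pH = pK1 − log₁₀([CO2*]/[HCO3-])
log₁₀(0.0174) = -1.759
pH = 6.33 − (-1.759) = 8.09

pH = 8.09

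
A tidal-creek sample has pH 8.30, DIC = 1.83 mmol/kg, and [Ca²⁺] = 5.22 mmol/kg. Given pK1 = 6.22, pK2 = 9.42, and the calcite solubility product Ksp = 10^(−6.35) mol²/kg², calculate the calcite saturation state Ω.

α₂ = 1 / (1 + [H⁺]/K2 + [H⁺]²/(K1K2)) = 1 / (1 + 10^+1.12 + 10^-0.96)
   = 1 / (1 + 13.183 + 0.10965) = 1/14.292 = 0.06997
[CO3²⁻] = α₂ × DIC = 0.06997 × 1.83 = 0.1280 mmol/kg
Ksp = 10^(−6.35) = 4.467×10^-7
Ω = [Ca²⁺][CO3²⁻]/Ksp = (5.22×10^-3)(1.280×10^-4) / 4.467×10^-7 = 1.50

Ω = 1.50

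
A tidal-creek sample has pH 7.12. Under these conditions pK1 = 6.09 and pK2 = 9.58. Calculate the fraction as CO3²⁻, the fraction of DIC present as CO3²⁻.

α₂ = 0.00316

α₂ = 1 / (1 + [H⁺]/K2 + [H⁺]²/(K1K2)) = 1 / (1 + 10^+2.46 + 10^+1.43)
   = 1 / (1 + 288.40 + 26.915) = 1/316.32 = 0.003161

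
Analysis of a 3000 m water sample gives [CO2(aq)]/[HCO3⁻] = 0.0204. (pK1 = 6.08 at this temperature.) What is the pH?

From K1 = [H⁺][HCO3⁻]/[CO2(aq)]:  pH = pK1 − log₁₀([CO2(aq)]/[HCO3⁻])
log₁₀(0.0204) = -1.690
pH = 6.08 − (-1.690) = 7.77

pH = 7.77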